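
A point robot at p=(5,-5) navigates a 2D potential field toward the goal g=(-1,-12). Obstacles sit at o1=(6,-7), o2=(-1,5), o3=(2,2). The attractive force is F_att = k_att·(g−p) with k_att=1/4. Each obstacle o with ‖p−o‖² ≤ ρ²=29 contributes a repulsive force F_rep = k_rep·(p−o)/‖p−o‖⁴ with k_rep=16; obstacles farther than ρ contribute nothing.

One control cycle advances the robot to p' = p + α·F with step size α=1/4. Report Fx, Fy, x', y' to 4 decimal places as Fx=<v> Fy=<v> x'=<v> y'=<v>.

Fx=-2.1400 Fy=-0.4700 x'=4.4650 y'=-5.1175

F_att = 1/4·(g−p) = 1/4·(-6,-7) = (-1.5000,-1.7500)
o1: d²=5 ≤ ρ²=29; F_rep = 16·(-1,2)/5² = (-0.6400,1.2800)
o2: d²=136 > ρ²=29 → inactive
o3: d²=58 > ρ²=29 → inactive
F = F_att + ΣF_rep = (-2.1400,-0.4700)
p' = p + 1/4·F = (4.4650,-5.1175)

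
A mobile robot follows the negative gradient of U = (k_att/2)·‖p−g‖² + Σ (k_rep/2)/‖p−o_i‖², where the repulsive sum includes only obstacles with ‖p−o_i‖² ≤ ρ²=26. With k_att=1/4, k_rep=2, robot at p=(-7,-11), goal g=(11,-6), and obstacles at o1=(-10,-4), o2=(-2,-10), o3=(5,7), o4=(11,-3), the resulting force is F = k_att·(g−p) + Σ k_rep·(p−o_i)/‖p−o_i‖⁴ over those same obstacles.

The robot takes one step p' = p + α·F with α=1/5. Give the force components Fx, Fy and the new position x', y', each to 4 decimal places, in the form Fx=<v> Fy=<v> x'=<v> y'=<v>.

F_att = 1/4·(g−p) = 1/4·(18,5) = (4.5000,1.2500)
o1: d²=58 > ρ²=26 → inactive
o2: d²=26 ≤ ρ²=26; F_rep = 2·(-5,-1)/26² = (-0.0148,-0.0030)
o3: d²=468 > ρ²=26 → inactive
o4: d²=388 > ρ²=26 → inactive
F = F_att + ΣF_rep = (4.4852,1.2470)
p' = p + 1/5·F = (-6.1030,-10.7506)

Fx=4.4852 Fy=1.2470 x'=-6.1030 y'=-10.7506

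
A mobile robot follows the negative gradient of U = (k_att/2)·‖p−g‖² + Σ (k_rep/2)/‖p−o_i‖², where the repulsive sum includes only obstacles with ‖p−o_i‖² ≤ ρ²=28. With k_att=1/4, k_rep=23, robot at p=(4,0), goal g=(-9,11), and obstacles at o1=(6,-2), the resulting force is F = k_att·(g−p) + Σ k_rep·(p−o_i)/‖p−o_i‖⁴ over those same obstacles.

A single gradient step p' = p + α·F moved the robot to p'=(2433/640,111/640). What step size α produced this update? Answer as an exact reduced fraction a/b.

α = 1/20

F_att = 1/4·(g−p) = 1/4·(-13,11) = (-3.2500,2.7500)
o1: d²=8 ≤ ρ²=28; F_rep = 23·(-2,2)/8² = (-0.7188,0.7188)
F = F_att + ΣF_rep = (-3.9688,3.4688)
Δp = p'−p = (-0.1984,0.1734); α = Δx/Fx = (-127/640) / (-127/32) = 1/20
check: Δy/Fy = (111/640) / (111/32) = 1/20 ✓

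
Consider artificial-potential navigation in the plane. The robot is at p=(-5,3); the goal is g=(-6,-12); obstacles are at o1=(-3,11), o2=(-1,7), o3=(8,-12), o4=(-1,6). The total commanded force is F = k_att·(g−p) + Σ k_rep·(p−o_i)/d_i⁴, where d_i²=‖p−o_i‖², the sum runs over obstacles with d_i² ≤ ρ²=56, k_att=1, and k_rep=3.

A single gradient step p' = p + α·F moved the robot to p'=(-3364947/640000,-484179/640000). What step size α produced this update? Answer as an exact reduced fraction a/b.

F_att = 1·(g−p) = 1·(-1,-15) = (-1.0000,-15.0000)
o1: d²=68 > ρ²=56 → inactive
o2: d²=32 ≤ ρ²=56; F_rep = 3·(-4,-4)/32² = (-0.0117,-0.0117)
o3: d²=394 > ρ²=56 → inactive
o4: d²=25 ≤ ρ²=56; F_rep = 3·(-4,-3)/25² = (-0.0192,-0.0144)
F = F_att + ΣF_rep = (-1.0309,-15.0261)
Δp = p'−p = (-0.2577,-3.7565); α = Δx/Fx = (-164947/640000) / (-164947/160000) = 1/4
check: Δy/Fy = (-2404179/640000) / (-2404179/160000) = 1/4 ✓

α = 1/4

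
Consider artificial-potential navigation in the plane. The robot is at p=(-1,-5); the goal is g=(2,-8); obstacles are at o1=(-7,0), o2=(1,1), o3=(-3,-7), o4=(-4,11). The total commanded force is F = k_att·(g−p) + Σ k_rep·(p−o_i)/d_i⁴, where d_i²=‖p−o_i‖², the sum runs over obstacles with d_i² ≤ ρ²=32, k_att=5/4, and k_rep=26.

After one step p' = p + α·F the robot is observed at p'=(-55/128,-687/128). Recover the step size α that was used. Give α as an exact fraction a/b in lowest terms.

F_att = 5/4·(g−p) = 5/4·(3,-3) = (3.7500,-3.7500)
o1: d²=61 > ρ²=32 → inactive
o2: d²=40 > ρ²=32 → inactive
o3: d²=8 ≤ ρ²=32; F_rep = 26·(2,2)/8² = (0.8125,0.8125)
o4: d²=265 > ρ²=32 → inactive
F = F_att + ΣF_rep = (4.5625,-2.9375)
Δp = p'−p = (0.5703,-0.3672); α = Δx/Fx = (73/128) / (73/16) = 1/8
check: Δy/Fy = (-47/128) / (-47/16) = 1/8 ✓

α = 1/8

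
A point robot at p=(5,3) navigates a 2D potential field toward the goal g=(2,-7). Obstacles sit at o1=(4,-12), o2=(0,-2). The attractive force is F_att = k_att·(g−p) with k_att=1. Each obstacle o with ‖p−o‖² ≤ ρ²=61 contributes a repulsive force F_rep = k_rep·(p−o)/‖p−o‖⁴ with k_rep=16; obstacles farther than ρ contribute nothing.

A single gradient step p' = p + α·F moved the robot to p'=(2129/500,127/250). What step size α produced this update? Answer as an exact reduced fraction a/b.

F_att = 1·(g−p) = 1·(-3,-10) = (-3.0000,-10.0000)
o1: d²=226 > ρ²=61 → inactive
o2: d²=50 ≤ ρ²=61; F_rep = 16·(5,5)/50² = (0.0320,0.0320)
F = F_att + ΣF_rep = (-2.9680,-9.9680)
Δp = p'−p = (-0.7420,-2.4920); α = Δx/Fx = (-371/500) / (-371/125) = 1/4
check: Δy/Fy = (-623/250) / (-1246/125) = 1/4 ✓

α = 1/4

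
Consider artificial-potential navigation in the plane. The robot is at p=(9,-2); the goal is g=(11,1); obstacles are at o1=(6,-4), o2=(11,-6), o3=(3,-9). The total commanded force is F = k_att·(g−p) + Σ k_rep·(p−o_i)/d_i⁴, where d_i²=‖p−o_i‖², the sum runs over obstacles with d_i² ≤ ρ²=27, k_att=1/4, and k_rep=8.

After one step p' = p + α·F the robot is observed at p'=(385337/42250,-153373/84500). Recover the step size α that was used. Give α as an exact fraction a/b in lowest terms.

F_att = 1/4·(g−p) = 1/4·(2,3) = (0.5000,0.7500)
o1: d²=13 ≤ ρ²=27; F_rep = 8·(3,2)/13² = (0.1420,0.0947)
o2: d²=20 ≤ ρ²=27; F_rep = 8·(-2,4)/20² = (-0.0400,0.0800)
o3: d²=85 > ρ²=27 → inactive
F = F_att + ΣF_rep = (0.6020,0.9247)
Δp = p'−p = (0.1204,0.1849); α = Δx/Fx = (5087/42250) / (5087/8450) = 1/5
check: Δy/Fy = (15627/84500) / (15627/16900) = 1/5 ✓

α = 1/5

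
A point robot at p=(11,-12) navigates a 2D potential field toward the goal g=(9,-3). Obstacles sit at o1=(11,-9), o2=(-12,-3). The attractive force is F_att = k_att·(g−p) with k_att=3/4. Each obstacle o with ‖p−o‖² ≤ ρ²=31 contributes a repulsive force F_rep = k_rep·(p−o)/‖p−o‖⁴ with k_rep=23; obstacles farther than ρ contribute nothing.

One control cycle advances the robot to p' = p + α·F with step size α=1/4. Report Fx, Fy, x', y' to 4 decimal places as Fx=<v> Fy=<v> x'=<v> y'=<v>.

F_att = 3/4·(g−p) = 3/4·(-2,9) = (-1.5000,6.7500)
o1: d²=9 ≤ ρ²=31; F_rep = 23·(0,-3)/9² = (0.0000,-0.8519)
o2: d²=610 > ρ²=31 → inactive
F = F_att + ΣF_rep = (-1.5000,5.8981)
p' = p + 1/4·F = (10.6250,-10.5255)

Fx=-1.5000 Fy=5.8981 x'=10.6250 y'=-10.5255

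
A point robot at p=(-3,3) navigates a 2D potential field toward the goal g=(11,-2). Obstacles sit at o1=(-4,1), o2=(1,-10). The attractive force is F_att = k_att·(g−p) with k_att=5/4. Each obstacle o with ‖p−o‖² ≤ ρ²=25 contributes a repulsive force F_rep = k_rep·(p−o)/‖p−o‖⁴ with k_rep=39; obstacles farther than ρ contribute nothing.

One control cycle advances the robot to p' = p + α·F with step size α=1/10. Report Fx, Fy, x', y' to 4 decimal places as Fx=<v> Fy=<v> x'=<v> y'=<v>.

F_att = 5/4·(g−p) = 5/4·(14,-5) = (17.5000,-6.2500)
o1: d²=5 ≤ ρ²=25; F_rep = 39·(1,2)/5² = (1.5600,3.1200)
o2: d²=185 > ρ²=25 → inactive
F = F_att + ΣF_rep = (19.0600,-3.1300)
p' = p + 1/10·F = (-1.0940,2.6870)

Fx=19.0600 Fy=-3.1300 x'=-1.0940 y'=2.6870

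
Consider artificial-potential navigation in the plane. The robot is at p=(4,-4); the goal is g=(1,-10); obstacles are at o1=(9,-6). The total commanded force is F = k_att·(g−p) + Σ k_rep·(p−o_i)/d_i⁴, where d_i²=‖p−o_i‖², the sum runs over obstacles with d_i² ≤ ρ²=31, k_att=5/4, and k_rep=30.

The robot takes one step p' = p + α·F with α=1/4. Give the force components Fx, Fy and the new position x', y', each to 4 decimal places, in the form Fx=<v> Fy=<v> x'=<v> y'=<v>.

F_att = 5/4·(g−p) = 5/4·(-3,-6) = (-3.7500,-7.5000)
o1: d²=29 ≤ ρ²=31; F_rep = 30·(-5,2)/29² = (-0.1784,0.0713)
F = F_att + ΣF_rep = (-3.9284,-7.4287)
p' = p + 1/4·F = (3.0179,-5.8572)

Fx=-3.9284 Fy=-7.4287 x'=3.0179 y'=-5.8572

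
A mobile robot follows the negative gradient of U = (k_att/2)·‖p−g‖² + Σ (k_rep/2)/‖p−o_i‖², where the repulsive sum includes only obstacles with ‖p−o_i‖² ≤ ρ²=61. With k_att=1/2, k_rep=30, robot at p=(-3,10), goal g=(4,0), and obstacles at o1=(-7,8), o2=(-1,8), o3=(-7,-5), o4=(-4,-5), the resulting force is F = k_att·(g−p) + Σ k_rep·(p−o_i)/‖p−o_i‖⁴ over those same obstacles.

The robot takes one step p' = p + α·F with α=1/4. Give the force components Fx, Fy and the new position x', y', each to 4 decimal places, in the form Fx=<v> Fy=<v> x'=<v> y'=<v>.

F_att = 1/2·(g−p) = 1/2·(7,-10) = (3.5000,-5.0000)
o1: d²=20 ≤ ρ²=61; F_rep = 30·(4,2)/20² = (0.3000,0.1500)
o2: d²=8 ≤ ρ²=61; F_rep = 30·(-2,2)/8² = (-0.9375,0.9375)
o3: d²=241 > ρ²=61 → inactive
o4: d²=226 > ρ²=61 → inactive
F = F_att + ΣF_rep = (2.8625,-3.9125)
p' = p + 1/4·F = (-2.2844,9.0219)

Fx=2.8625 Fy=-3.9125 x'=-2.2844 y'=9.0219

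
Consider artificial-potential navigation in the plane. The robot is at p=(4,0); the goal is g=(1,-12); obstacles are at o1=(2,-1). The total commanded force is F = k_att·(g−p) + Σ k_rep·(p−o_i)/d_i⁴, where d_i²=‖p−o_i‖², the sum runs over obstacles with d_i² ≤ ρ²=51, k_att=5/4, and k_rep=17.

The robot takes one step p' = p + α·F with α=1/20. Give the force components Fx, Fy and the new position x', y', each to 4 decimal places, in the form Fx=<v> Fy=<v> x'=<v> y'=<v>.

F_att = 5/4·(g−p) = 5/4·(-3,-12) = (-3.7500,-15.0000)
o1: d²=5 ≤ ρ²=51; F_rep = 17·(2,1)/5² = (1.3600,0.6800)
F = F_att + ΣF_rep = (-2.3900,-14.3200)
p' = p + 1/20·F = (3.8805,-0.7160)

Fx=-2.3900 Fy=-14.3200 x'=3.8805 y'=-0.7160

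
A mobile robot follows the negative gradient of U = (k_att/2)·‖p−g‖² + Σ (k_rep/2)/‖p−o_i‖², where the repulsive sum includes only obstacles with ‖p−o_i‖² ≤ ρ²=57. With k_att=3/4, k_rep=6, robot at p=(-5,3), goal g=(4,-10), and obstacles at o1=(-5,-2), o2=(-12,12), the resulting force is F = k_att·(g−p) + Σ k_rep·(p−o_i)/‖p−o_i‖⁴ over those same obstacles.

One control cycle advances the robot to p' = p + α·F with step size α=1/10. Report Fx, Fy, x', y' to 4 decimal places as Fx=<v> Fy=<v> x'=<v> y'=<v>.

F_att = 3/4·(g−p) = 3/4·(9,-13) = (6.7500,-9.7500)
o1: d²=25 ≤ ρ²=57; F_rep = 6·(0,5)/25² = (0.0000,0.0480)
o2: d²=130 > ρ²=57 → inactive
F = F_att + ΣF_rep = (6.7500,-9.7020)
p' = p + 1/10·F = (-4.3250,2.0298)

Fx=6.7500 Fy=-9.7020 x'=-4.3250 y'=2.0298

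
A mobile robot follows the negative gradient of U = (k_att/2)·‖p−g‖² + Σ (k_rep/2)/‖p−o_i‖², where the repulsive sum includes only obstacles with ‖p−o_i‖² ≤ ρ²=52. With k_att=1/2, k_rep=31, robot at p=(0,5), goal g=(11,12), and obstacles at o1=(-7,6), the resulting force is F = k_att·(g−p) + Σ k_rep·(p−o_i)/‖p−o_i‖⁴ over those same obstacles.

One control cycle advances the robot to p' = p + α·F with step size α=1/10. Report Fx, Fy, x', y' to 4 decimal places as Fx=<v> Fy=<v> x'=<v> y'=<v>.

F_att = 1/2·(g−p) = 1/2·(11,7) = (5.5000,3.5000)
o1: d²=50 ≤ ρ²=52; F_rep = 31·(7,-1)/50² = (0.0868,-0.0124)
F = F_att + ΣF_rep = (5.5868,3.4876)
p' = p + 1/10·F = (0.5587,5.3488)

Fx=5.5868 Fy=3.4876 x'=0.5587 y'=5.3488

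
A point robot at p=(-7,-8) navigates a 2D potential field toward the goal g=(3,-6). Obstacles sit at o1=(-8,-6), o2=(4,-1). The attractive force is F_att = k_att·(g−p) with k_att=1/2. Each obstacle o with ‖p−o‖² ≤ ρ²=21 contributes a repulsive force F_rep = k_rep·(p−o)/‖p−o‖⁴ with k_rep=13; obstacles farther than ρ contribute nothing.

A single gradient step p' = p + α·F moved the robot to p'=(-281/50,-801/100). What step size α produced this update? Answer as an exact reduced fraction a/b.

α = 1/4

F_att = 1/2·(g−p) = 1/2·(10,2) = (5.0000,1.0000)
o1: d²=5 ≤ ρ²=21; F_rep = 13·(1,-2)/5² = (0.5200,-1.0400)
o2: d²=170 > ρ²=21 → inactive
F = F_att + ΣF_rep = (5.5200,-0.0400)
Δp = p'−p = (1.3800,-0.0100); α = Δx/Fx = (69/50) / (138/25) = 1/4
check: Δy/Fy = (-1/100) / (-1/25) = 1/4 ✓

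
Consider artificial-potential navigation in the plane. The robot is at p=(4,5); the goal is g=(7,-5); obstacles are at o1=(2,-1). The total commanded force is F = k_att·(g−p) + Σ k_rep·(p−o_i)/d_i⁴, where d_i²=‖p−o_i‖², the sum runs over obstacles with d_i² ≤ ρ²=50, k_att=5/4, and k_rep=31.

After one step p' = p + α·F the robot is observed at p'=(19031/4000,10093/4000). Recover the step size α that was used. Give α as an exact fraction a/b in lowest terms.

F_att = 5/4·(g−p) = 5/4·(3,-10) = (3.7500,-12.5000)
o1: d²=40 ≤ ρ²=50; F_rep = 31·(2,6)/40² = (0.0387,0.1163)
F = F_att + ΣF_rep = (3.7887,-12.3837)
Δp = p'−p = (0.7578,-2.4768); α = Δx/Fx = (3031/4000) / (3031/800) = 1/5
check: Δy/Fy = (-9907/4000) / (-9907/800) = 1/5 ✓

α = 1/5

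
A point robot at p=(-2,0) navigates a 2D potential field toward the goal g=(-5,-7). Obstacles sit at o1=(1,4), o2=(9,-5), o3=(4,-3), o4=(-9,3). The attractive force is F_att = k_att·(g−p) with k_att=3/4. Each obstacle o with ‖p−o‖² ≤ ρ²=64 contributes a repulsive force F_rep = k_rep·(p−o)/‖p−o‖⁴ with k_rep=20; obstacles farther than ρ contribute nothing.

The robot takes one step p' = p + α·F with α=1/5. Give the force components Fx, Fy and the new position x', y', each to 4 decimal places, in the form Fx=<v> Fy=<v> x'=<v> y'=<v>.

F_att = 3/4·(g−p) = 3/4·(-3,-7) = (-2.2500,-5.2500)
o1: d²=25 ≤ ρ²=64; F_rep = 20·(-3,-4)/25² = (-0.0960,-0.1280)
o2: d²=146 > ρ²=64 → inactive
o3: d²=45 ≤ ρ²=64; F_rep = 20·(-6,3)/45² = (-0.0593,0.0296)
o4: d²=58 ≤ ρ²=64; F_rep = 20·(7,-3)/58² = (0.0416,-0.0178)
F = F_att + ΣF_rep = (-2.3636,-5.3662)
p' = p + 1/5·F = (-2.4727,-1.0732)

Fx=-2.3636 Fy=-5.3662 x'=-2.4727 y'=-1.0732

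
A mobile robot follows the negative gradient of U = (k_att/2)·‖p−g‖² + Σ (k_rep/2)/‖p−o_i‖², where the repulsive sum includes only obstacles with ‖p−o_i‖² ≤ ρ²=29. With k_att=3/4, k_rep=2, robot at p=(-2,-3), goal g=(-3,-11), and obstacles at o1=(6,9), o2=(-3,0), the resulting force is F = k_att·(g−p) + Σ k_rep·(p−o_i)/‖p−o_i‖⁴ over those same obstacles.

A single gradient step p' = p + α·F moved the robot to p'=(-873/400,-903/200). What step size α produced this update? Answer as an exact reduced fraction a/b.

α = 1/4

F_att = 3/4·(g−p) = 3/4·(-1,-8) = (-0.7500,-6.0000)
o1: d²=208 > ρ²=29 → inactive
o2: d²=10 ≤ ρ²=29; F_rep = 2·(1,-3)/10² = (0.0200,-0.0600)
F = F_att + ΣF_rep = (-0.7300,-6.0600)
Δp = p'−p = (-0.1825,-1.5150); α = Δx/Fx = (-73/400) / (-73/100) = 1/4
check: Δy/Fy = (-303/200) / (-303/50) = 1/4 ✓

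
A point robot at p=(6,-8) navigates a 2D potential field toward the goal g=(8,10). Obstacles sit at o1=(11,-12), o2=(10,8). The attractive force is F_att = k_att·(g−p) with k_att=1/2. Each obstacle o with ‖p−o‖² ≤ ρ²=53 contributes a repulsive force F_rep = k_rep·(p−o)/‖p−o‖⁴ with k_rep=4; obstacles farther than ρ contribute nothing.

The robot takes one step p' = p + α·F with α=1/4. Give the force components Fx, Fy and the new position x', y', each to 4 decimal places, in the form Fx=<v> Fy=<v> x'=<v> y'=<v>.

F_att = 1/2·(g−p) = 1/2·(2,18) = (1.0000,9.0000)
o1: d²=41 ≤ ρ²=53; F_rep = 4·(-5,4)/41² = (-0.0119,0.0095)
o2: d²=272 > ρ²=53 → inactive
F = F_att + ΣF_rep = (0.9881,9.0095)
p' = p + 1/4·F = (6.2470,-5.7476)

Fx=0.9881 Fy=9.0095 x'=6.2470 y'=-5.7476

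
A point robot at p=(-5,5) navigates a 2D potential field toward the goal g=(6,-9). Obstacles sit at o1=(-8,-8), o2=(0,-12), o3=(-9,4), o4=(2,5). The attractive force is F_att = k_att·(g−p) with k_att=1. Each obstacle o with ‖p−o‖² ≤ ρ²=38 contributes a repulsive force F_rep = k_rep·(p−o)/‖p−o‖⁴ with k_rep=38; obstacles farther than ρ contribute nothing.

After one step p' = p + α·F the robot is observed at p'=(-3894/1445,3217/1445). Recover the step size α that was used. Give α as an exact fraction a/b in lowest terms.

α = 1/5

F_att = 1·(g−p) = 1·(11,-14) = (11.0000,-14.0000)
o1: d²=178 > ρ²=38 → inactive
o2: d²=314 > ρ²=38 → inactive
o3: d²=17 ≤ ρ²=38; F_rep = 38·(4,1)/17² = (0.5260,0.1315)
o4: d²=49 > ρ²=38 → inactive
F = F_att + ΣF_rep = (11.5260,-13.8685)
Δp = p'−p = (2.3052,-2.7737); α = Δx/Fx = (3331/1445) / (3331/289) = 1/5
check: Δy/Fy = (-4008/1445) / (-4008/289) = 1/5 ✓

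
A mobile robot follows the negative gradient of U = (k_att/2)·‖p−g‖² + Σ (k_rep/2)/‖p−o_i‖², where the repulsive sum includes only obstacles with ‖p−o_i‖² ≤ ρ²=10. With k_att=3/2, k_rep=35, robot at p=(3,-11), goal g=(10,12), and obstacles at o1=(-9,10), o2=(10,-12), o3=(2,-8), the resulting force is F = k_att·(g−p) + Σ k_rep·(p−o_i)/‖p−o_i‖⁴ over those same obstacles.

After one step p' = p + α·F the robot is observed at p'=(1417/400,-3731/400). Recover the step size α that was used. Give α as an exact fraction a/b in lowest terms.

F_att = 3/2·(g−p) = 3/2·(7,23) = (10.5000,34.5000)
o1: d²=585 > ρ²=10 → inactive
o2: d²=50 > ρ²=10 → inactive
o3: d²=10 ≤ ρ²=10; F_rep = 35·(1,-3)/10² = (0.3500,-1.0500)
F = F_att + ΣF_rep = (10.8500,33.4500)
Δp = p'−p = (0.5425,1.6725); α = Δx/Fx = (217/400) / (217/20) = 1/20
check: Δy/Fy = (669/400) / (669/20) = 1/20 ✓

α = 1/20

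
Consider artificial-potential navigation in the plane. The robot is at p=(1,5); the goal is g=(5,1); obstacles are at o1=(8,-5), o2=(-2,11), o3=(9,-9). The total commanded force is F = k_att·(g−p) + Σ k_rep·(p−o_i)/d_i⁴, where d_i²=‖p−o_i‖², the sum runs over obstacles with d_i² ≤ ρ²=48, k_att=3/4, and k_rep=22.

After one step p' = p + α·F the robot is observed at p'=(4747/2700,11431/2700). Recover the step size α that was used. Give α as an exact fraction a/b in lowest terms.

F_att = 3/4·(g−p) = 3/4·(4,-4) = (3.0000,-3.0000)
o1: d²=149 > ρ²=48 → inactive
o2: d²=45 ≤ ρ²=48; F_rep = 22·(3,-6)/45² = (0.0326,-0.0652)
o3: d²=260 > ρ²=48 → inactive
F = F_att + ΣF_rep = (3.0326,-3.0652)
Δp = p'−p = (0.7581,-0.7663); α = Δx/Fx = (2047/2700) / (2047/675) = 1/4
check: Δy/Fy = (-2069/2700) / (-2069/675) = 1/4 ✓

α = 1/4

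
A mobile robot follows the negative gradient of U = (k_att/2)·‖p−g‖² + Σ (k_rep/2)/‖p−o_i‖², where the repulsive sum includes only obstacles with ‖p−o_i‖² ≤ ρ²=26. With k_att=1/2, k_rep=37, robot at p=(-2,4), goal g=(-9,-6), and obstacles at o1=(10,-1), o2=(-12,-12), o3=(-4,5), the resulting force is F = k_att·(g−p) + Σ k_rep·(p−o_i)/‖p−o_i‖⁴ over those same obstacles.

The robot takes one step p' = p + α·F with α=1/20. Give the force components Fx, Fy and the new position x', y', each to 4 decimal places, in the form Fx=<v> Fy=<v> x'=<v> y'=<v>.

F_att = 1/2·(g−p) = 1/2·(-7,-10) = (-3.5000,-5.0000)
o1: d²=169 > ρ²=26 → inactive
o2: d²=356 > ρ²=26 → inactive
o3: d²=5 ≤ ρ²=26; F_rep = 37·(2,-1)/5² = (2.9600,-1.4800)
F = F_att + ΣF_rep = (-0.5400,-6.4800)
p' = p + 1/20·F = (-2.0270,3.6760)

Fx=-0.5400 Fy=-6.4800 x'=-2.0270 y'=3.6760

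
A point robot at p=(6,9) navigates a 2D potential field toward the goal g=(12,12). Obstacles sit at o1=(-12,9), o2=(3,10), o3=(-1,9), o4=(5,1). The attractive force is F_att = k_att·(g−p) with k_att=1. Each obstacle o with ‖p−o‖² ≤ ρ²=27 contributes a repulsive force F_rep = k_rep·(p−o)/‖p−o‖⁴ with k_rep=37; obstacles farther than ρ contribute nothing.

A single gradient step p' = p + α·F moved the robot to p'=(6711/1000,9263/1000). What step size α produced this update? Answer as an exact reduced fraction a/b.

α = 1/10

F_att = 1·(g−p) = 1·(6,3) = (6.0000,3.0000)
o1: d²=324 > ρ²=27 → inactive
o2: d²=10 ≤ ρ²=27; F_rep = 37·(3,-1)/10² = (1.1100,-0.3700)
o3: d²=49 > ρ²=27 → inactive
o4: d²=65 > ρ²=27 → inactive
F = F_att + ΣF_rep = (7.1100,2.6300)
Δp = p'−p = (0.7110,0.2630); α = Δx/Fx = (711/1000) / (711/100) = 1/10
check: Δy/Fy = (263/1000) / (263/100) = 1/10 ✓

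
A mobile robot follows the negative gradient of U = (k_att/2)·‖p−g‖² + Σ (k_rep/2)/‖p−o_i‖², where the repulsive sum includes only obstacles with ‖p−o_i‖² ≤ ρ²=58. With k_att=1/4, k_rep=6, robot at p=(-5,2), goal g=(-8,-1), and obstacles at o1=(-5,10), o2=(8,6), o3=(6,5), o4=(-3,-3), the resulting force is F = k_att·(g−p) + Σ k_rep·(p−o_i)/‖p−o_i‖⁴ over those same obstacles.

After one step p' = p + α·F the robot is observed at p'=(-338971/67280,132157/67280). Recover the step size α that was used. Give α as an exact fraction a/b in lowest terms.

α = 1/20

F_att = 1/4·(g−p) = 1/4·(-3,-3) = (-0.7500,-0.7500)
o1: d²=64 > ρ²=58 → inactive
o2: d²=185 > ρ²=58 → inactive
o3: d²=130 > ρ²=58 → inactive
o4: d²=29 ≤ ρ²=58; F_rep = 6·(-2,5)/29² = (-0.0143,0.0357)
F = F_att + ΣF_rep = (-0.7643,-0.7143)
Δp = p'−p = (-0.0382,-0.0357); α = Δx/Fx = (-2571/67280) / (-2571/3364) = 1/20
check: Δy/Fy = (-2403/67280) / (-2403/3364) = 1/20 ✓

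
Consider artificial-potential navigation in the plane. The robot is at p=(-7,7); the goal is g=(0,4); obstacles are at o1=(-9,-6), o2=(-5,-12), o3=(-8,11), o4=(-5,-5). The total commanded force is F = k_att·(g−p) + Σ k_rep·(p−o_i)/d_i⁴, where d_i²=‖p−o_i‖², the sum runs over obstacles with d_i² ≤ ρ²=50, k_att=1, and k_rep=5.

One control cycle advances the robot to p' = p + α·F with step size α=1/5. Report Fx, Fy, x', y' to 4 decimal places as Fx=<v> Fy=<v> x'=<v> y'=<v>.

F_att = 1·(g−p) = 1·(7,-3) = (7.0000,-3.0000)
o1: d²=173 > ρ²=50 → inactive
o2: d²=365 > ρ²=50 → inactive
o3: d²=17 ≤ ρ²=50; F_rep = 5·(1,-4)/17² = (0.0173,-0.0692)
o4: d²=148 > ρ²=50 → inactive
F = F_att + ΣF_rep = (7.0173,-3.0692)
p' = p + 1/5·F = (-5.5965,6.3862)

Fx=7.0173 Fy=-3.0692 x'=-5.5965 y'=6.3862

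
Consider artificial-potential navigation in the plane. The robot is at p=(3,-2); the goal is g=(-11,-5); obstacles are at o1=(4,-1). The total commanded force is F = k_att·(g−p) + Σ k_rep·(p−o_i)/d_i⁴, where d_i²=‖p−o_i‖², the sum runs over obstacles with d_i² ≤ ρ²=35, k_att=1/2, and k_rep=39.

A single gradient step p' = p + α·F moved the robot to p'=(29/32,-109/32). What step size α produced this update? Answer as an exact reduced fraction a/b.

α = 1/8

F_att = 1/2·(g−p) = 1/2·(-14,-3) = (-7.0000,-1.5000)
o1: d²=2 ≤ ρ²=35; F_rep = 39·(-1,-1)/2² = (-9.7500,-9.7500)
F = F_att + ΣF_rep = (-16.7500,-11.2500)
Δp = p'−p = (-2.0938,-1.4062); α = Δx/Fx = (-67/32) / (-67/4) = 1/8
check: Δy/Fy = (-45/32) / (-45/4) = 1/8 ✓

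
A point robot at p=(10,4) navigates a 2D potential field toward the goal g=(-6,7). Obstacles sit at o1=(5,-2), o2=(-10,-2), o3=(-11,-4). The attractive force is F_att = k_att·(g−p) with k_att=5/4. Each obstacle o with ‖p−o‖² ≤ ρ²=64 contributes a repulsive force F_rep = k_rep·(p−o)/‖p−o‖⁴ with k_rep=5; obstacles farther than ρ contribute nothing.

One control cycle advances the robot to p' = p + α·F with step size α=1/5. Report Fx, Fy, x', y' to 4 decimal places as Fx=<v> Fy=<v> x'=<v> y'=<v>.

Fx=-19.9933 Fy=3.7581 x'=6.0013 y'=4.7516

F_att = 5/4·(g−p) = 5/4·(-16,3) = (-20.0000,3.7500)
o1: d²=61 ≤ ρ²=64; F_rep = 5·(5,6)/61² = (0.0067,0.0081)
o2: d²=436 > ρ²=64 → inactive
o3: d²=505 > ρ²=64 → inactive
F = F_att + ΣF_rep = (-19.9933,3.7581)
p' = p + 1/5·F = (6.0013,4.7516)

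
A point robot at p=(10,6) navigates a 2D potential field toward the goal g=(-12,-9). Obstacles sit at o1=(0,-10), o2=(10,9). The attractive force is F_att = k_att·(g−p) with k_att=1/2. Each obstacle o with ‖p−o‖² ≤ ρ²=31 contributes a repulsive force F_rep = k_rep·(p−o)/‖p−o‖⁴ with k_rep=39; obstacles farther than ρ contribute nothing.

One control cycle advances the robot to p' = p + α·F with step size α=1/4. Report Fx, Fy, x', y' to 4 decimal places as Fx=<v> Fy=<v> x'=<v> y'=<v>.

F_att = 1/2·(g−p) = 1/2·(-22,-15) = (-11.0000,-7.5000)
o1: d²=356 > ρ²=31 → inactive
o2: d²=9 ≤ ρ²=31; F_rep = 39·(0,-3)/9² = (0.0000,-1.4444)
F = F_att + ΣF_rep = (-11.0000,-8.9444)
p' = p + 1/4·F = (7.2500,3.7639)

Fx=-11.0000 Fy=-8.9444 x'=7.2500 y'=3.7639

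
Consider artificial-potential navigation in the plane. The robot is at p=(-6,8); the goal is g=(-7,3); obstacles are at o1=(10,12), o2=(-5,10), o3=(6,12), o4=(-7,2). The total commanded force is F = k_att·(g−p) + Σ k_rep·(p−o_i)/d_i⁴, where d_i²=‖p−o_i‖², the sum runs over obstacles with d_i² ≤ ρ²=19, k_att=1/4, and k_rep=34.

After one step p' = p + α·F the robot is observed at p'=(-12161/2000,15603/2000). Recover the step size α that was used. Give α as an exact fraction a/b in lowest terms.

F_att = 1/4·(g−p) = 1/4·(-1,-5) = (-0.2500,-1.2500)
o1: d²=272 > ρ²=19 → inactive
o2: d²=5 ≤ ρ²=19; F_rep = 34·(-1,-2)/5² = (-1.3600,-2.7200)
o3: d²=160 > ρ²=19 → inactive
o4: d²=37 > ρ²=19 → inactive
F = F_att + ΣF_rep = (-1.6100,-3.9700)
Δp = p'−p = (-0.0805,-0.1985); α = Δx/Fx = (-161/2000) / (-161/100) = 1/20
check: Δy/Fy = (-397/2000) / (-397/100) = 1/20 ✓

α = 1/20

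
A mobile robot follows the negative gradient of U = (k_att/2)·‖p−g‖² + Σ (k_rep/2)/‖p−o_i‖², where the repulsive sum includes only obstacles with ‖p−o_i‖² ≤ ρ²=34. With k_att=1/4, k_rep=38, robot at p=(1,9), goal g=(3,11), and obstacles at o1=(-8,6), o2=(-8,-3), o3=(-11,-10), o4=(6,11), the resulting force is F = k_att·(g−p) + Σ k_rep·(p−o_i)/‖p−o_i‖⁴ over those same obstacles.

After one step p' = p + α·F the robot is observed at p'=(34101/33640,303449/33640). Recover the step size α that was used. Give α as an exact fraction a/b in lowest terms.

α = 1/20

F_att = 1/4·(g−p) = 1/4·(2,2) = (0.5000,0.5000)
o1: d²=90 > ρ²=34 → inactive
o2: d²=225 > ρ²=34 → inactive
o3: d²=505 > ρ²=34 → inactive
o4: d²=29 ≤ ρ²=34; F_rep = 38·(-5,-2)/29² = (-0.2259,-0.0904)
F = F_att + ΣF_rep = (0.2741,0.4096)
Δp = p'−p = (0.0137,0.0205); α = Δx/Fx = (461/33640) / (461/1682) = 1/20
check: Δy/Fy = (689/33640) / (689/1682) = 1/20 ✓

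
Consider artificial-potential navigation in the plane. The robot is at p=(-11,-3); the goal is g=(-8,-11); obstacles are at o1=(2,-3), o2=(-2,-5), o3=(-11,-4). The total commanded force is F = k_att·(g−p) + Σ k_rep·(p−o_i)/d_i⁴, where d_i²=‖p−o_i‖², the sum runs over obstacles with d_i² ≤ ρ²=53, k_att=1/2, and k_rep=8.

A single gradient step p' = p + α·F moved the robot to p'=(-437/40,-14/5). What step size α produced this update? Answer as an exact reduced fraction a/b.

α = 1/20

F_att = 1/2·(g−p) = 1/2·(3,-8) = (1.5000,-4.0000)
o1: d²=169 > ρ²=53 → inactive
o2: d²=85 > ρ²=53 → inactive
o3: d²=1 ≤ ρ²=53; F_rep = 8·(0,1)/1² = (0.0000,8.0000)
F = F_att + ΣF_rep = (1.5000,4.0000)
Δp = p'−p = (0.0750,0.2000); α = Δx/Fx = (3/40) / (3/2) = 1/20
check: Δy/Fy = (1/5) / (4) = 1/20 ✓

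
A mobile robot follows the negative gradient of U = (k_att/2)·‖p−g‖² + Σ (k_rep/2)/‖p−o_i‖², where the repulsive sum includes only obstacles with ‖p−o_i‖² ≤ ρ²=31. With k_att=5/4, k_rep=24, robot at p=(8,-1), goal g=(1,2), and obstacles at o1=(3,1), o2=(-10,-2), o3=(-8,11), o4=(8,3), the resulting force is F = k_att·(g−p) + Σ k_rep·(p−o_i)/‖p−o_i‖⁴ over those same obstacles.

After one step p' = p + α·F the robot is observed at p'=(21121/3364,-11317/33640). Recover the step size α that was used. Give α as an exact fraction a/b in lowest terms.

F_att = 5/4·(g−p) = 5/4·(-7,3) = (-8.7500,3.7500)
o1: d²=29 ≤ ρ²=31; F_rep = 24·(5,-2)/29² = (0.1427,-0.0571)
o2: d²=325 > ρ²=31 → inactive
o3: d²=400 > ρ²=31 → inactive
o4: d²=16 ≤ ρ²=31; F_rep = 24·(0,-4)/16² = (0.0000,-0.3750)
F = F_att + ΣF_rep = (-8.6073,3.3179)
Δp = p'−p = (-1.7215,0.6636); α = Δx/Fx = (-5791/3364) / (-28955/3364) = 1/5
check: Δy/Fy = (22323/33640) / (22323/6728) = 1/5 ✓

α = 1/5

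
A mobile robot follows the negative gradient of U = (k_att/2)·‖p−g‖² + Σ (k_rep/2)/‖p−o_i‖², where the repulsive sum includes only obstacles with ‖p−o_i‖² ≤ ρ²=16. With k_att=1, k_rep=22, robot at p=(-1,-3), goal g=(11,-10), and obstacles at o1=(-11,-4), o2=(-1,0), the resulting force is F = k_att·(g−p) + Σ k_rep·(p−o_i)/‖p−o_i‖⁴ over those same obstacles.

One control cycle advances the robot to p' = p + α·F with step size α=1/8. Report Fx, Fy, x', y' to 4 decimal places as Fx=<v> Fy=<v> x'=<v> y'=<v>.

F_att = 1·(g−p) = 1·(12,-7) = (12.0000,-7.0000)
o1: d²=101 > ρ²=16 → inactive
o2: d²=9 ≤ ρ²=16; F_rep = 22·(0,-3)/9² = (0.0000,-0.8148)
F = F_att + ΣF_rep = (12.0000,-7.8148)
p' = p + 1/8·F = (0.5000,-3.9769)

Fx=12.0000 Fy=-7.8148 x'=0.5000 y'=-3.9769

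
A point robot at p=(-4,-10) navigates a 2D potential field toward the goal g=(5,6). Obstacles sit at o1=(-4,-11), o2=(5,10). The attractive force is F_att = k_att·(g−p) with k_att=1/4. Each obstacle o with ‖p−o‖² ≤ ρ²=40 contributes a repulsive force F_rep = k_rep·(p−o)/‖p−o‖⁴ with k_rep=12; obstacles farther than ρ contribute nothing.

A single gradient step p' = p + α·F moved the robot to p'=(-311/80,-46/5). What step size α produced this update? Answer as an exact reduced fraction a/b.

F_att = 1/4·(g−p) = 1/4·(9,16) = (2.2500,4.0000)
o1: d²=1 ≤ ρ²=40; F_rep = 12·(0,1)/1² = (0.0000,12.0000)
o2: d²=481 > ρ²=40 → inactive
F = F_att + ΣF_rep = (2.2500,16.0000)
Δp = p'−p = (0.1125,0.8000); α = Δx/Fx = (9/80) / (9/4) = 1/20
check: Δy/Fy = (4/5) / (16) = 1/20 ✓

α = 1/20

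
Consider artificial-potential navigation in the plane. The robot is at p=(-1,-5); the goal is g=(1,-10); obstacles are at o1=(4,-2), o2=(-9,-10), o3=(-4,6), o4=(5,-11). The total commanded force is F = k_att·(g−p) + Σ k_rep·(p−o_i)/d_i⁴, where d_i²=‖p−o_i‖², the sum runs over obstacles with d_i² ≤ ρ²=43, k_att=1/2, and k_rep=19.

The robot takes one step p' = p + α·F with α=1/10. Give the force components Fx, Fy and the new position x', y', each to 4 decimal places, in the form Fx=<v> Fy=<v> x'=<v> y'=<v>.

F_att = 1/2·(g−p) = 1/2·(2,-5) = (1.0000,-2.5000)
o1: d²=34 ≤ ρ²=43; F_rep = 19·(-5,-3)/34² = (-0.0822,-0.0493)
o2: d²=89 > ρ²=43 → inactive
o3: d²=130 > ρ²=43 → inactive
o4: d²=72 > ρ²=43 → inactive
F = F_att + ΣF_rep = (0.9178,-2.5493)
p' = p + 1/10·F = (-0.9082,-5.2549)

Fx=0.9178 Fy=-2.5493 x'=-0.9082 y'=-5.2549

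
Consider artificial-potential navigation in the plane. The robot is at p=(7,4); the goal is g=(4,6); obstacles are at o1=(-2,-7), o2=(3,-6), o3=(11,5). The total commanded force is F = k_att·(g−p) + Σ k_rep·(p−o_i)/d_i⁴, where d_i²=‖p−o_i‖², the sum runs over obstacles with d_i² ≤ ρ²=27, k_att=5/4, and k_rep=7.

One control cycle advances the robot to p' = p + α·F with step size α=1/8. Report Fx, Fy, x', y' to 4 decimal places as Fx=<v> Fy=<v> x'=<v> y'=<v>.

F_att = 5/4·(g−p) = 5/4·(-3,2) = (-3.7500,2.5000)
o1: d²=202 > ρ²=27 → inactive
o2: d²=116 > ρ²=27 → inactive
o3: d²=17 ≤ ρ²=27; F_rep = 7·(-4,-1)/17² = (-0.0969,-0.0242)
F = F_att + ΣF_rep = (-3.8469,2.4758)
p' = p + 1/8·F = (6.5191,4.3095)

Fx=-3.8469 Fy=2.4758 x'=6.5191 y'=4.3095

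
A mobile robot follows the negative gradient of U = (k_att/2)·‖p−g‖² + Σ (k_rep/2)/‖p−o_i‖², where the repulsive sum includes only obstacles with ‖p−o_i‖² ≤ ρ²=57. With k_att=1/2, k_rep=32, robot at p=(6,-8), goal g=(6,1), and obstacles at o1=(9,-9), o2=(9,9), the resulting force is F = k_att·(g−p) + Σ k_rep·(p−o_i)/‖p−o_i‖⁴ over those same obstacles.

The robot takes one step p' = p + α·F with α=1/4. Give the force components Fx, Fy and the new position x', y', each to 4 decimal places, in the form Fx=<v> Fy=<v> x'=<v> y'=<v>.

Fx=-0.9600 Fy=4.8200 x'=5.7600 y'=-6.7950

F_att = 1/2·(g−p) = 1/2·(0,9) = (0.0000,4.5000)
o1: d²=10 ≤ ρ²=57; F_rep = 32·(-3,1)/10² = (-0.9600,0.3200)
o2: d²=298 > ρ²=57 → inactive
F = F_att + ΣF_rep = (-0.9600,4.8200)
p' = p + 1/4·F = (5.7600,-6.7950)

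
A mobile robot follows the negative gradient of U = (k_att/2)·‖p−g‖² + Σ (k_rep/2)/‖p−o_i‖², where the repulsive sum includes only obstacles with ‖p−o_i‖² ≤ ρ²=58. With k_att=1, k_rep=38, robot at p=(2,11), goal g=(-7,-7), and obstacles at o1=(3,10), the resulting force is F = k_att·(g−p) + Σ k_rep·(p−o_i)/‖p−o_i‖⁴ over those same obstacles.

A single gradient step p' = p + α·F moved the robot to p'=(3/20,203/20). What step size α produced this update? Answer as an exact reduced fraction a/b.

F_att = 1·(g−p) = 1·(-9,-18) = (-9.0000,-18.0000)
o1: d²=2 ≤ ρ²=58; F_rep = 38·(-1,1)/2² = (-9.5000,9.5000)
F = F_att + ΣF_rep = (-18.5000,-8.5000)
Δp = p'−p = (-1.8500,-0.8500); α = Δx/Fx = (-37/20) / (-37/2) = 1/10
check: Δy/Fy = (-17/20) / (-17/2) = 1/10 ✓

α = 1/10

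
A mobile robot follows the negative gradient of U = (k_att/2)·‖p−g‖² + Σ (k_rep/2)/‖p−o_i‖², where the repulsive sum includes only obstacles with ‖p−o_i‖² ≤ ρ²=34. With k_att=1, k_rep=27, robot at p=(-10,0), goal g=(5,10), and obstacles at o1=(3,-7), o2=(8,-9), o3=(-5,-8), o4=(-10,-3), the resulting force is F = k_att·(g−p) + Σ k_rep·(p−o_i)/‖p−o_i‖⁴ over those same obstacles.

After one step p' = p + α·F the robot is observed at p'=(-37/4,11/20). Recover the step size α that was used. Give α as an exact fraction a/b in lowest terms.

F_att = 1·(g−p) = 1·(15,10) = (15.0000,10.0000)
o1: d²=218 > ρ²=34 → inactive
o2: d²=405 > ρ²=34 → inactive
o3: d²=89 > ρ²=34 → inactive
o4: d²=9 ≤ ρ²=34; F_rep = 27·(0,3)/9² = (0.0000,1.0000)
F = F_att + ΣF_rep = (15.0000,11.0000)
Δp = p'−p = (0.7500,0.5500); α = Δx/Fx = (3/4) / (15) = 1/20
check: Δy/Fy = (11/20) / (11) = 1/20 ✓

α = 1/20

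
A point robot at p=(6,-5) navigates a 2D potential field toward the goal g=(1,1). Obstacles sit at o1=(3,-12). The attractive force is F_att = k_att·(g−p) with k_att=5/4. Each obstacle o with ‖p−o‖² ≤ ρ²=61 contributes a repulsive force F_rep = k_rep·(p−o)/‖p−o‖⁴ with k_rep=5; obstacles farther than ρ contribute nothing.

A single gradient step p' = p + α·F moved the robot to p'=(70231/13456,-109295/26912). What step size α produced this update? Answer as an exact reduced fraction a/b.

α = 1/8

F_att = 5/4·(g−p) = 5/4·(-5,6) = (-6.2500,7.5000)
o1: d²=58 ≤ ρ²=61; F_rep = 5·(3,7)/58² = (0.0045,0.0104)
F = F_att + ΣF_rep = (-6.2455,7.5104)
Δp = p'−p = (-0.7807,0.9388); α = Δx/Fx = (-10505/13456) / (-10505/1682) = 1/8
check: Δy/Fy = (25265/26912) / (25265/3364) = 1/8 ✓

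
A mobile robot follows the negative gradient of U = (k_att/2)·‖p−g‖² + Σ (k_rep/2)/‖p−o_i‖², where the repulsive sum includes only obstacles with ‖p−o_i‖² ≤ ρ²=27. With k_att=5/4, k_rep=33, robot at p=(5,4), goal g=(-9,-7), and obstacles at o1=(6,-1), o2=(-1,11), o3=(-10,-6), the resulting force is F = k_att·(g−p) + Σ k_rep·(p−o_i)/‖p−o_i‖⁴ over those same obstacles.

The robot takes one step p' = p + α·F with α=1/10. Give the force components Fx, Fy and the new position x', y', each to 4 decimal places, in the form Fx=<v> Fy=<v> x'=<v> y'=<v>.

F_att = 5/4·(g−p) = 5/4·(-14,-11) = (-17.5000,-13.7500)
o1: d²=26 ≤ ρ²=27; F_rep = 33·(-1,5)/26² = (-0.0488,0.2441)
o2: d²=85 > ρ²=27 → inactive
o3: d²=325 > ρ²=27 → inactive
F = F_att + ΣF_rep = (-17.5488,-13.5059)
p' = p + 1/10·F = (3.2451,2.6494)

Fx=-17.5488 Fy=-13.5059 x'=3.2451 y'=2.6494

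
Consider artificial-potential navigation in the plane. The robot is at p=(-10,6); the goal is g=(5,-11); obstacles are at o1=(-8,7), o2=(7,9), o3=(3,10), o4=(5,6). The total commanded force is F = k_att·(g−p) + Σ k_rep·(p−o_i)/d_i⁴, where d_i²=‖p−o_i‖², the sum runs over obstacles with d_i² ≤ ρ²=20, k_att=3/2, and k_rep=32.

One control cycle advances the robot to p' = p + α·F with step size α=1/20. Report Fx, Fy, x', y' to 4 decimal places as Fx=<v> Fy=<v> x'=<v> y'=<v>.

F_att = 3/2·(g−p) = 3/2·(15,-17) = (22.5000,-25.5000)
o1: d²=5 ≤ ρ²=20; F_rep = 32·(-2,-1)/5² = (-2.5600,-1.2800)
o2: d²=298 > ρ²=20 → inactive
o3: d²=185 > ρ²=20 → inactive
o4: d²=225 > ρ²=20 → inactive
F = F_att + ΣF_rep = (19.9400,-26.7800)
p' = p + 1/20·F = (-9.0030,4.6610)

Fx=19.9400 Fy=-26.7800 x'=-9.0030 y'=4.6610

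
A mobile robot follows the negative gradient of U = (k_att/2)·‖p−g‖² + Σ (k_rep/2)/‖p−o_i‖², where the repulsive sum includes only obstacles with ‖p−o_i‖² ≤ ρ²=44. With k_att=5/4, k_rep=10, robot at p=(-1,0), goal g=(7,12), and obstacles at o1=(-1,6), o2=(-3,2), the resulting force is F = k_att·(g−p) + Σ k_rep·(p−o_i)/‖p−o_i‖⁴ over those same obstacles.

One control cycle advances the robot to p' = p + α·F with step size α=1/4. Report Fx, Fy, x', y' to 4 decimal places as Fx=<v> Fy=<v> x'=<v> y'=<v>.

Fx=10.3125 Fy=14.6412 x'=1.5781 y'=3.6603

F_att = 5/4·(g−p) = 5/4·(8,12) = (10.0000,15.0000)
o1: d²=36 ≤ ρ²=44; F_rep = 10·(0,-6)/36² = (0.0000,-0.0463)
o2: d²=8 ≤ ρ²=44; F_rep = 10·(2,-2)/8² = (0.3125,-0.3125)
F = F_att + ΣF_rep = (10.3125,14.6412)
p' = p + 1/4·F = (1.5781,3.6603)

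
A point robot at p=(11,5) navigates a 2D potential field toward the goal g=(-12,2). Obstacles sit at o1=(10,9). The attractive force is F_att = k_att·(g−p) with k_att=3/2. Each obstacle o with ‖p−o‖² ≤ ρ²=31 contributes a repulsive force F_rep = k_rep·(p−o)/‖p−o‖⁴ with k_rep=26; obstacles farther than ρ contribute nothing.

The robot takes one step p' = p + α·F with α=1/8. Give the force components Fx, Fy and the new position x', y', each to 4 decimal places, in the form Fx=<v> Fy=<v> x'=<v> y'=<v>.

F_att = 3/2·(g−p) = 3/2·(-23,-3) = (-34.5000,-4.5000)
o1: d²=17 ≤ ρ²=31; F_rep = 26·(1,-4)/17² = (0.0900,-0.3599)
F = F_att + ΣF_rep = (-34.4100,-4.8599)
p' = p + 1/8·F = (6.6987,4.3925)

Fx=-34.4100 Fy=-4.8599 x'=6.6987 y'=4.3925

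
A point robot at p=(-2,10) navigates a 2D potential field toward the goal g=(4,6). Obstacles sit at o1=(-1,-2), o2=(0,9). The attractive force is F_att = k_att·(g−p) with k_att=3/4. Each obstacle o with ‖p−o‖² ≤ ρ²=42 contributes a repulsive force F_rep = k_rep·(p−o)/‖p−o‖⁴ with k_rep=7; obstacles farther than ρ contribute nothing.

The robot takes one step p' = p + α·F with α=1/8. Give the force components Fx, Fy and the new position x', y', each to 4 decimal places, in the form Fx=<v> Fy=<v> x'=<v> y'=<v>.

Fx=3.9400 Fy=-2.7200 x'=-1.5075 y'=9.6600

F_att = 3/4·(g−p) = 3/4·(6,-4) = (4.5000,-3.0000)
o1: d²=145 > ρ²=42 → inactive
o2: d²=5 ≤ ρ²=42; F_rep = 7·(-2,1)/5² = (-0.5600,0.2800)
F = F_att + ΣF_rep = (3.9400,-2.7200)
p' = p + 1/8·F = (-1.5075,9.6600)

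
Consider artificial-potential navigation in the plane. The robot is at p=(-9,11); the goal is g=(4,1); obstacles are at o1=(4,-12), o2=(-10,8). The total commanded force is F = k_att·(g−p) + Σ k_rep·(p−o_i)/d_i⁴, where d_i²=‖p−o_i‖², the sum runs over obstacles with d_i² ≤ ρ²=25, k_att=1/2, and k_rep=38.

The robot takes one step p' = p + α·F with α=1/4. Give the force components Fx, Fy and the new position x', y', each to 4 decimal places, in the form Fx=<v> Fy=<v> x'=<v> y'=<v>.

Fx=6.8800 Fy=-3.8600 x'=-7.2800 y'=10.0350

F_att = 1/2·(g−p) = 1/2·(13,-10) = (6.5000,-5.0000)
o1: d²=698 > ρ²=25 → inactive
o2: d²=10 ≤ ρ²=25; F_rep = 38·(1,3)/10² = (0.3800,1.1400)
F = F_att + ΣF_rep = (6.8800,-3.8600)
p' = p + 1/4·F = (-7.2800,10.0350)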